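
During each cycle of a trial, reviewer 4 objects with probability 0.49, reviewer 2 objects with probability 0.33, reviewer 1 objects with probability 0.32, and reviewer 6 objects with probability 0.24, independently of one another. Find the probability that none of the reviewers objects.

P(none) = (1 − 0.49) × (1 − 0.33) × (1 − 0.32) × (1 − 0.24) = 0.51 × 0.67 × 0.68 × 0.76 = 0.17659056

0.17659056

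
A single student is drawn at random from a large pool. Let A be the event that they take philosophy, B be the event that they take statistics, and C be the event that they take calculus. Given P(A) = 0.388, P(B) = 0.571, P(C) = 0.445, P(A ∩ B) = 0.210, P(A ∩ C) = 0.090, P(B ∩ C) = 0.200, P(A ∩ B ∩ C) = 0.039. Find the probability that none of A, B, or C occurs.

0.057

Using inclusion–exclusion:
P(A ∪ B ∪ C) = 0.388 + 0.571 + 0.445 − 0.210 − 0.090 − 0.200 + 0.039 = 0.943
P(none) = 1 − 0.943 = 0.057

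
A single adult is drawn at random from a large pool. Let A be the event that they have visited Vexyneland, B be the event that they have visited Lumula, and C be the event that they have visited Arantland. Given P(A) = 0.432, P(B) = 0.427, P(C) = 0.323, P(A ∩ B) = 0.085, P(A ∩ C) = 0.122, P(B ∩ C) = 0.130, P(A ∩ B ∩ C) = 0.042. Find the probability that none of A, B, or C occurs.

0.113

P(A ∪ B ∪ C) = 0.432 + 0.427 + 0.323 − 0.085 − 0.122 − 0.130 + 0.042 = 0.887
P(none) = 1 − 0.887 = 0.113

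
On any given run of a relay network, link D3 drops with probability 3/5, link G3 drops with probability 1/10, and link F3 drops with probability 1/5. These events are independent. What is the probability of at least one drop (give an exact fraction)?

P(none) = (1 − 3/5) × (1 − 1/10) × (1 − 1/5) = 2/5 × 9/10 × 4/5 = 36/125
P(at least one) = 1 − 36/125 = 89/125

89/125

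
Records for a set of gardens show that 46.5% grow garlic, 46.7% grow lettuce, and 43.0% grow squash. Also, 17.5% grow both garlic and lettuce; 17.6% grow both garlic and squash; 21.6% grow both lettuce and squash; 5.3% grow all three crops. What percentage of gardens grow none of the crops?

15.2%

P(union) = 46.5 + 46.7 + 43.0 − 17.5 − 17.6 − 21.6 + 5.3 = 84.8%
P(none) = 100% − 84.8% = 15.2%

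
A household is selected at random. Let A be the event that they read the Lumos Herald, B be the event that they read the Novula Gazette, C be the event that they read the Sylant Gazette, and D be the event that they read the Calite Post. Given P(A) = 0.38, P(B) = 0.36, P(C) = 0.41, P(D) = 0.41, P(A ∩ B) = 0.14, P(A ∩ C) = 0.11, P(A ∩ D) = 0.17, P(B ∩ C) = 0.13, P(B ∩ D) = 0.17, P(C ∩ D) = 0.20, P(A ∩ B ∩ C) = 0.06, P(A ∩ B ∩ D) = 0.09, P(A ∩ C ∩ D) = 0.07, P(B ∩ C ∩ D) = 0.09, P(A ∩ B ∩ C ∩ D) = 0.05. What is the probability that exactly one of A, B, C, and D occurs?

P(exactly one) = 0.38 + 0.36 + 0.41 + 0.41 − 2·0.14 − 2·0.11 − 2·0.17 − 2·0.13 − 2·0.17 − 2·0.20 + 3·0.06 + 3·0.09 + 3·0.07 + 3·0.09 − 4·0.05 = 0.45

0.45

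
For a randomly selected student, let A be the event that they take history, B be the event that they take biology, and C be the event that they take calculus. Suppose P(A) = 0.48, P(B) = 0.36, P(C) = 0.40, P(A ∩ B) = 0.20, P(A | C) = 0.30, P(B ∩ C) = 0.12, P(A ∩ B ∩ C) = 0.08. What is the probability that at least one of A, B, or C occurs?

0.88

P(A ∩ C) = P(C)·P(A|C) = 0.40 × 0.30 = 0.12
P(A ∪ B ∪ C) = 0.48 + 0.36 + 0.40 − 0.20 − 0.12 − 0.12 + 0.08 = 0.88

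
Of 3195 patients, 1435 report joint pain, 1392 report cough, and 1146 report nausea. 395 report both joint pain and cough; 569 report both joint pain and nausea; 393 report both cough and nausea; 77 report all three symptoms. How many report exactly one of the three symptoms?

By inclusion–exclusion (exactly-one form):
|exactly one| = 1435 + 1392 + 1146 − 2·395 − 2·569 − 2·393 + 3·77 = 1490

1490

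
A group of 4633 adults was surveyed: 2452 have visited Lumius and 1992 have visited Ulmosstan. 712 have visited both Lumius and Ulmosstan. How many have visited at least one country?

3732

Inclusion–exclusion gives
N(≥1) = 2452 + 1992 − 712 = 3732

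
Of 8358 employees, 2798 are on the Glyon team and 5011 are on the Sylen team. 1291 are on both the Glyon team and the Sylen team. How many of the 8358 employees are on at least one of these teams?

6518

|union| = 2798 + 5011 − 1291 = 6518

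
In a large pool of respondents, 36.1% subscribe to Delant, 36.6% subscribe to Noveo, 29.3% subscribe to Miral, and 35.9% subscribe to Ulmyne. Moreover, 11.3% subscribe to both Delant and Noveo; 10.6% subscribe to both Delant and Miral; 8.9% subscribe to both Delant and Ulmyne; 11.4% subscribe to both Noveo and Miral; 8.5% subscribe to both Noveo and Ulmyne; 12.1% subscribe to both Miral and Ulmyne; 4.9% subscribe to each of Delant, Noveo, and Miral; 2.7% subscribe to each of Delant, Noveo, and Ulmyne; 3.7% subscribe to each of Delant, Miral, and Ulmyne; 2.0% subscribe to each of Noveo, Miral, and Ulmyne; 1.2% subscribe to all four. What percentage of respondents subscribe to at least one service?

87.2%

Using inclusion–exclusion:
P(≥1) = 36.1 + 36.6 + 29.3 + 35.9 − 11.3 − 10.6 − 8.9 − 11.4 − 8.5 − 12.1 + 4.9 + 2.7 + 3.7 + 2.0 − 1.2 = 87.2%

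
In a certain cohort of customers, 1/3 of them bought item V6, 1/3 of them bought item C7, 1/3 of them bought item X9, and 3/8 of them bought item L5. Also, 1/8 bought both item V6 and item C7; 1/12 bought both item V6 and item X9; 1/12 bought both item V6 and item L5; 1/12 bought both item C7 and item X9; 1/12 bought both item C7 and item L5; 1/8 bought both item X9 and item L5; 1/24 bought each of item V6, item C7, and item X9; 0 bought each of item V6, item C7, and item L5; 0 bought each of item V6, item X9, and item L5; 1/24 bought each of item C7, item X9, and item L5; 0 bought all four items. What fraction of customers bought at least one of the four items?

7/8

By inclusion-exclusion,
P(at least one) = 1/3 + 1/3 + 1/3 + 3/8 − 1/8 − 1/12 − 1/12 − 1/12 − 1/12 − 1/8 + 1/24 + 0 + 0 + 1/24 − 0 = 7/8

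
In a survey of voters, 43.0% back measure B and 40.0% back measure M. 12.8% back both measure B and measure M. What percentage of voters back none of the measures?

29.8%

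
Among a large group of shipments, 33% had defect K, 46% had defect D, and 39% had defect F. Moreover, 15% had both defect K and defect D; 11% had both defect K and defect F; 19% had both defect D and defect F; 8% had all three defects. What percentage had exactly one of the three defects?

52%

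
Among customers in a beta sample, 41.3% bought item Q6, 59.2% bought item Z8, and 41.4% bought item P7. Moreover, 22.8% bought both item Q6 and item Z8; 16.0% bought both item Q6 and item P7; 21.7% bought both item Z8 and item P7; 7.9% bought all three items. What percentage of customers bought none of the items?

10.7%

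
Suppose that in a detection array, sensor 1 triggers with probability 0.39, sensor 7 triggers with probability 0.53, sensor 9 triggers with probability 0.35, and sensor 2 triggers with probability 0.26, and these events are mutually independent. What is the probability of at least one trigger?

Since the events are independent, P(none) is the product of the individual non-occurrence probabilities.
P(none) = (1 − 0.39) × (1 − 0.53) × (1 − 0.35) × (1 − 0.26) = 0.61 × 0.47 × 0.65 × 0.74 = 0.1379027
P(at least one) = 1 − 0.1379027 = 0.8620973

0.8620973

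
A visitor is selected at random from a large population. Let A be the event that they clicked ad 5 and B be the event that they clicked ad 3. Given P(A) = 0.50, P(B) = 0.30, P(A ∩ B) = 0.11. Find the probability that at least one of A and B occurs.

Inclusion–exclusion gives
P(A ∪ B) = 0.50 + 0.30 − 0.11 = 0.69

0.69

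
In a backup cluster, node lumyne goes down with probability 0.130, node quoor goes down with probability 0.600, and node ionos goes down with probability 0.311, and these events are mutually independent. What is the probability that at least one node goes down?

0.760228

Since the events are independent, P(none) is the product of the individual non-occurrence probabilities.
P(none) = (1 − 0.130) × (1 − 0.600) × (1 − 0.311) = 0.870 × 0.400 × 0.689 = 0.239772
P(at least one) = 1 − 0.239772 = 0.760228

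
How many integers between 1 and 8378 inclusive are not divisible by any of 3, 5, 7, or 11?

2792 + 1675 + 1196 + 761 − 558 − 398 − 253 − 239 − 152 − 108 + 79 + 50 + 36 + 21 − 7 = 4895
8378 − 4895 = 3483

3483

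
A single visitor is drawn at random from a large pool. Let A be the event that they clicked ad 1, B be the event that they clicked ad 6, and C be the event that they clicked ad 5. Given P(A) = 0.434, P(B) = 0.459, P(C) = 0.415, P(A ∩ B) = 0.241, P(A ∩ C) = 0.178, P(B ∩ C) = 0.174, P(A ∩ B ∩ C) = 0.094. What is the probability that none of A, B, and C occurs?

Inclusion–exclusion gives
P(A ∪ B ∪ C) = 0.434 + 0.459 + 0.415 − 0.241 − 0.178 − 0.174 + 0.094 = 0.809
P(none) = 1 − 0.809 = 0.191

0.191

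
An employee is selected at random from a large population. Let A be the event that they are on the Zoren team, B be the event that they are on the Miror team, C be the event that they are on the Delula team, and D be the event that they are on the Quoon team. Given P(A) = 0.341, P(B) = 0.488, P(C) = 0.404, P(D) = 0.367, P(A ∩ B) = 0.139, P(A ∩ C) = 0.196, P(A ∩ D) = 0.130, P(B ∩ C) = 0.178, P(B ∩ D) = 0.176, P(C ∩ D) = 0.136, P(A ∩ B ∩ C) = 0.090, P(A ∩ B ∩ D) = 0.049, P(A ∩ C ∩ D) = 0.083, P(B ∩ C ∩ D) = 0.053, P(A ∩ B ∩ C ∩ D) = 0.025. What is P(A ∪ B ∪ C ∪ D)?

0.895

P(A ∪ B ∪ C ∪ D) = 0.341 + 0.488 + 0.404 + 0.367 − 0.139 − 0.196 − 0.130 − 0.178 − 0.176 − 0.136 + 0.090 + 0.049 + 0.083 + 0.053 − 0.025 = 0.895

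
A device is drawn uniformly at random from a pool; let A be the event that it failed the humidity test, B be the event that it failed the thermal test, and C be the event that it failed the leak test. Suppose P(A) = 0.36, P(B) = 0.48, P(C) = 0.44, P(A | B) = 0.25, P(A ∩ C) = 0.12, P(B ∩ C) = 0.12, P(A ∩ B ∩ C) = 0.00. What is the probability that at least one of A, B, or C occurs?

0.92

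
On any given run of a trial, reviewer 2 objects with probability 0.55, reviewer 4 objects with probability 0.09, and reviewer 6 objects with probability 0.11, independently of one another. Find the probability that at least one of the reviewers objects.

Independence gives P(none) = ∏(1 − pᵢ).
P(none) = (1 − 0.55) × (1 − 0.09) × (1 − 0.11) = 0.45 × 0.91 × 0.89 = 0.364455
P(at least one) = 1 − 0.364455 = 0.635545

0.635545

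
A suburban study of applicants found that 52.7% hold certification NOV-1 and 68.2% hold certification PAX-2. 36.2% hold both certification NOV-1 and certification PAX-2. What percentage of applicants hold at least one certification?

84.7%

P(union) = 52.7 + 68.2 − 36.2 = 84.7%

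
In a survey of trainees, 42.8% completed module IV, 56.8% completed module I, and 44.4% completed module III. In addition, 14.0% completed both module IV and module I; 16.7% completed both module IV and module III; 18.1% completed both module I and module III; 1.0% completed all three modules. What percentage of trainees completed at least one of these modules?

96.2%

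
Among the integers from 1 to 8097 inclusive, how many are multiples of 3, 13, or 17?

3408

Using inclusion–exclusion:
⌊8097/3⌋ + ⌊8097/13⌋ + ⌊8097/17⌋ − ⌊8097/39⌋ − ⌊8097/51⌋ − ⌊8097/221⌋ + ⌊8097/663⌋ = 2699 + 622 + 476 − 207 − 158 − 36 + 12 = 3408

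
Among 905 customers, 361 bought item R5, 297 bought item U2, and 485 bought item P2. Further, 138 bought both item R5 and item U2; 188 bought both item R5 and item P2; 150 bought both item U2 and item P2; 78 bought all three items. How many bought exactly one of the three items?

By inclusion–exclusion (exactly-one form):
N(exactly one) = 361 + 297 + 485 − 2·138 − 2·188 − 2·150 + 3·78 = 425

425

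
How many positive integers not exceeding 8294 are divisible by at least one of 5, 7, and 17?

⌊8294/5⌋ + ⌊8294/7⌋ + ⌊8294/17⌋ − ⌊8294/35⌋ − ⌊8294/85⌋ − ⌊8294/119⌋ + ⌊8294/595⌋ = 1658 + 1184 + 487 − 236 − 97 − 69 + 13 = 2940

2940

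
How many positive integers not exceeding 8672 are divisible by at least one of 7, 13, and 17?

1238 + 667 + 510 − 95 − 72 − 39 + 5 = 2214

2214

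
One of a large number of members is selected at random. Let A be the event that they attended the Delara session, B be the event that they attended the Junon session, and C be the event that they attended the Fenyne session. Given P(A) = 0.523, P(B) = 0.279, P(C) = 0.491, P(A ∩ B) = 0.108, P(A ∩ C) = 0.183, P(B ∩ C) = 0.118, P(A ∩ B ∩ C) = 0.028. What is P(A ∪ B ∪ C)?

P(A ∪ B ∪ C) = 0.523 + 0.279 + 0.491 − 0.108 − 0.183 − 0.118 + 0.028 = 0.912

0.912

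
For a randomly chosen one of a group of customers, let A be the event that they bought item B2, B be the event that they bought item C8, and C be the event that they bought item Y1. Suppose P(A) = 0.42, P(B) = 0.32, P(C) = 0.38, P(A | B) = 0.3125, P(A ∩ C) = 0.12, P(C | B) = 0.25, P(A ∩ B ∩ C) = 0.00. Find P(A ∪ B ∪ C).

0.82

P(A ∩ B) = P(B)·P(A|B) = 0.32 × 0.3125 = 0.10
P(B ∩ C) = P(B)·P(C|B) = 0.32 × 0.25 = 0.08
P(A ∪ B ∪ C) = 0.42 + 0.32 + 0.38 − 0.10 − 0.12 − 0.08 + 0.00 = 0.82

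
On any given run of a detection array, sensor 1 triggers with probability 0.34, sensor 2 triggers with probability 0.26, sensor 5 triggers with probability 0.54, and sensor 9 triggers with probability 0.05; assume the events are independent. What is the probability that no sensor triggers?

0.2134308

P(none) = (1 − 0.34) × (1 − 0.26) × (1 − 0.54) × (1 − 0.05) = 0.66 × 0.74 × 0.46 × 0.95 = 0.2134308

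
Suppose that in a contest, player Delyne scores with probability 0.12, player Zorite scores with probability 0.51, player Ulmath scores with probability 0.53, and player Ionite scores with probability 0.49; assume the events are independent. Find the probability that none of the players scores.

P(none) = (1 − 0.12) × (1 − 0.51) × (1 − 0.53) × (1 − 0.49) = 0.88 × 0.49 × 0.47 × 0.51 = 0.10335864

0.10335864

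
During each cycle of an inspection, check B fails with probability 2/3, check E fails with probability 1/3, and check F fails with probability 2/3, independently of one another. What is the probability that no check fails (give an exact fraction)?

2/27

Since the events are independent, P(none) is the product of the individual non-occurrence probabilities.
P(none) = (1 − 2/3) × (1 − 1/3) × (1 − 2/3) = 1/3 × 2/3 × 1/3 = 2/27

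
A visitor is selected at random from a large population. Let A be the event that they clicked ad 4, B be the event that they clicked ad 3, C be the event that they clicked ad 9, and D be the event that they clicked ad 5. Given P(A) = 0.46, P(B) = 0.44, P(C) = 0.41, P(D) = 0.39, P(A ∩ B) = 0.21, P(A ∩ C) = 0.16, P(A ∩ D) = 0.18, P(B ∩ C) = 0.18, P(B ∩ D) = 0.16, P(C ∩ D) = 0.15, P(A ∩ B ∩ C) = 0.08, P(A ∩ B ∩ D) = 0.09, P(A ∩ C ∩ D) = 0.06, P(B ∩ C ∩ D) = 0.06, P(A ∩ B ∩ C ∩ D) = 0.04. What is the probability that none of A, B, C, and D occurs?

Using inclusion–exclusion:
P(A ∪ B ∪ C ∪ D) = 0.46 + 0.44 + 0.41 + 0.39 − 0.21 − 0.16 − 0.18 − 0.18 − 0.16 − 0.15 + 0.08 + 0.09 + 0.06 + 0.06 − 0.04 = 0.91
P(none) = 1 − 0.91 = 0.09

0.09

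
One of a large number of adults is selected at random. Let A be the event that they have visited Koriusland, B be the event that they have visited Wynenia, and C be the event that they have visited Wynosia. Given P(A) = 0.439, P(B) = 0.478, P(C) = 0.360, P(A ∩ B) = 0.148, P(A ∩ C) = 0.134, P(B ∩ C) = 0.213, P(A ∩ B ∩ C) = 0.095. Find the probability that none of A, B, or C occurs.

0.123

Apply inclusion-exclusion:
P(A ∪ B ∪ C) = 0.439 + 0.478 + 0.360 − 0.148 − 0.134 − 0.213 + 0.095 = 0.877
P(none) = 1 − 0.877 = 0.123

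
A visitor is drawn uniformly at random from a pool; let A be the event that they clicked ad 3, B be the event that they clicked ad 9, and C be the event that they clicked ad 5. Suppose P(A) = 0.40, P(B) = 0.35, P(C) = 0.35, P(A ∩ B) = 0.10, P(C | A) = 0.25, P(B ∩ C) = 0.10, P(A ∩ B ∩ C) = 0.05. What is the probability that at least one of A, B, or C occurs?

0.85

P(A ∩ C) = P(A)·P(C|A) = 0.40 × 0.25 = 0.10
Inclusion–exclusion gives
P(A ∪ B ∪ C) = 0.40 + 0.35 + 0.35 − 0.10 − 0.10 − 0.10 + 0.05 = 0.85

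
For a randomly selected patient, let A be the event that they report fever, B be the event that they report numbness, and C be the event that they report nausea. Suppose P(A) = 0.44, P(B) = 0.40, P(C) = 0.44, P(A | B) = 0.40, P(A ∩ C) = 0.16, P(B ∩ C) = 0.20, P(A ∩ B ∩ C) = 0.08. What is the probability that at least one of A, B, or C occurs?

P(A ∩ B) = P(B)·P(A|B) = 0.40 × 0.40 = 0.16
By inclusion–exclusion:
P(A ∪ B ∪ C) = 0.44 + 0.40 + 0.44 − 0.16 − 0.16 − 0.20 + 0.08 = 0.84

0.84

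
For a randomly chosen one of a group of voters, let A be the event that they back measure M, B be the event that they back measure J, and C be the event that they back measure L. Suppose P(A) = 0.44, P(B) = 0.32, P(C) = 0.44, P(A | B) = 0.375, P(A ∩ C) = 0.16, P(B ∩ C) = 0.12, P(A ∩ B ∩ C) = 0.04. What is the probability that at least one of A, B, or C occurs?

0.84

P(A ∩ B) = P(B)·P(A|B) = 0.32 × 0.375 = 0.12
P(A ∪ B ∪ C) = 0.44 + 0.32 + 0.44 − 0.12 − 0.16 − 0.12 + 0.04 = 0.84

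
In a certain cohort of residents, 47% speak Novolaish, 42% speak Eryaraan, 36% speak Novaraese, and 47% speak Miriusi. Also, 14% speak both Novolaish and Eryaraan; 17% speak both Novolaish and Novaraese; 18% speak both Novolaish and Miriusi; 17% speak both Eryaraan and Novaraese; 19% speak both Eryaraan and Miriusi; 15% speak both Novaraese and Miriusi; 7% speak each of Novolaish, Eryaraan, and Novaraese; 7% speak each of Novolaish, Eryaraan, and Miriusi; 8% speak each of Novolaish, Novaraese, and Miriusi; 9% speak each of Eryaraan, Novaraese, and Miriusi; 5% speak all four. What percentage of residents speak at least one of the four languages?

98%

By inclusion-exclusion,
P(at least one) = 47 + 42 + 36 + 47 − 14 − 17 − 18 − 17 − 19 − 15 + 7 + 7 + 8 + 9 − 5 = 98%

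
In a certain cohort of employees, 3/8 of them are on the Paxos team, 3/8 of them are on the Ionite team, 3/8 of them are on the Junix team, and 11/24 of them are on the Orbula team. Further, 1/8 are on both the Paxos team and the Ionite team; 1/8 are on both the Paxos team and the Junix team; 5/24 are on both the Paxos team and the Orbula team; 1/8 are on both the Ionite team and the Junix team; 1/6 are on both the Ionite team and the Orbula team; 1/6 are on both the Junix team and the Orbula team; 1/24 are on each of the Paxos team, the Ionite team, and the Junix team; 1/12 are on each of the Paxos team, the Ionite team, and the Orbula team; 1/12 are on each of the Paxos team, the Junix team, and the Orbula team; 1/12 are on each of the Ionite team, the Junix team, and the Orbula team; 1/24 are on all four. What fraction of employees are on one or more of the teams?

11/12

P(union) = 3/8 + 3/8 + 3/8 + 11/24 − 1/8 − 1/8 − 5/24 − 1/8 − 1/6 − 1/6 + 1/24 + 1/12 + 1/12 + 1/12 − 1/24 = 11/12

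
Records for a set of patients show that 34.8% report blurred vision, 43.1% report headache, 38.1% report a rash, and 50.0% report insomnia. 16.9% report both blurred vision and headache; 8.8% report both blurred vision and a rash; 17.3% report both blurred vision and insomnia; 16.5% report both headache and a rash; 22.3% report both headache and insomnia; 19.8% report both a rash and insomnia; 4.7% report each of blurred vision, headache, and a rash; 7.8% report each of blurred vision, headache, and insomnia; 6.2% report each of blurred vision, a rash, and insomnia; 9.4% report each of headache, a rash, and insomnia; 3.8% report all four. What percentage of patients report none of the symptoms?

11.3%

P(≥1) = 34.8 + 43.1 + 38.1 + 50.0 − 16.9 − 8.8 − 17.3 − 16.5 − 22.3 − 19.8 + 4.7 + 7.8 + 6.2 + 9.4 − 3.8 = 88.7%
P(none) = 100% − 88.7% = 11.3%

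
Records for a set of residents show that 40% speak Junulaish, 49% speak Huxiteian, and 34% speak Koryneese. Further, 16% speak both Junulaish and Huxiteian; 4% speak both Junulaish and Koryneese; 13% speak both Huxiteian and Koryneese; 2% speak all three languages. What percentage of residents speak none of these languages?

8%

Apply inclusion-exclusion:
P(≥1) = 40 + 49 + 34 − 16 − 4 − 13 + 2 = 92%
P(none) = 100% − 92% = 8%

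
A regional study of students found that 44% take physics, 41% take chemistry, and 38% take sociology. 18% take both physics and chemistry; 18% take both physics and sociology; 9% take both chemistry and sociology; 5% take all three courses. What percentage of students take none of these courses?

P(≥1) = 44 + 41 + 38 − 18 − 18 − 9 + 5 = 83%
P(none) = 100% − 83% = 17%

17%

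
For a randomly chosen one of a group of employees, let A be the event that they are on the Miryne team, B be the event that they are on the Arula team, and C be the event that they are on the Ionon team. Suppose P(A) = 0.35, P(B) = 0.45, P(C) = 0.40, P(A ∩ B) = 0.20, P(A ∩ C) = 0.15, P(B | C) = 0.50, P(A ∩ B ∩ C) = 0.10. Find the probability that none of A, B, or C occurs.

0.25

P(B ∩ C) = P(C)·P(B|C) = 0.40 × 0.50 = 0.20
Apply inclusion-exclusion:
P(A ∪ B ∪ C) = 0.35 + 0.45 + 0.40 − 0.20 − 0.15 − 0.20 + 0.10 = 0.75
P(none) = 1 − 0.75 = 0.25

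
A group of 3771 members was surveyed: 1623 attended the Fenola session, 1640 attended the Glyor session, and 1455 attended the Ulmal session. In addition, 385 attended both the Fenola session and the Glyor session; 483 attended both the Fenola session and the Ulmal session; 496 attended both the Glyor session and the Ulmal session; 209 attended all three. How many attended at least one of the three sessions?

By inclusion-exclusion,
|union| = 1623 + 1640 + 1455 − 385 − 483 − 496 + 209 = 3563

3563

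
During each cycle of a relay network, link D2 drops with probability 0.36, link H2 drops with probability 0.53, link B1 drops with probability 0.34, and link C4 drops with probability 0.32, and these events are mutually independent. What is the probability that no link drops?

0.13499904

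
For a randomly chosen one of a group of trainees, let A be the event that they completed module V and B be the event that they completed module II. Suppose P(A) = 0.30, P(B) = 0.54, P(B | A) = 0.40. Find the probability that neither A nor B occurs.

0.28

P(A ∩ B) = P(A)·P(B|A) = 0.30 × 0.40 = 0.12
Apply inclusion-exclusion:
P(A ∪ B) = 0.30 + 0.54 − 0.12 = 0.72
P(none) = 1 − 0.72 = 0.28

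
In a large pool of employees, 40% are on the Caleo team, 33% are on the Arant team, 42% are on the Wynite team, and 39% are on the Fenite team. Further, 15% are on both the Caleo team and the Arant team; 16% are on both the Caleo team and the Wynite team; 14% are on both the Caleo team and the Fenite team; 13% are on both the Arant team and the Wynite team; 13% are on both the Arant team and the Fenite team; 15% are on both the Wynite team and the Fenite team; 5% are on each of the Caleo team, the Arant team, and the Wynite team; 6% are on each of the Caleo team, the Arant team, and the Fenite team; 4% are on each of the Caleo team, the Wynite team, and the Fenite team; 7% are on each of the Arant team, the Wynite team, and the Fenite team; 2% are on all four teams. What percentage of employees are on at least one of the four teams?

Apply inclusion-exclusion:
P(at least one) = 40 + 33 + 42 + 39 − 15 − 16 − 14 − 13 − 13 − 15 + 5 + 6 + 4 + 7 − 2 = 88%

88%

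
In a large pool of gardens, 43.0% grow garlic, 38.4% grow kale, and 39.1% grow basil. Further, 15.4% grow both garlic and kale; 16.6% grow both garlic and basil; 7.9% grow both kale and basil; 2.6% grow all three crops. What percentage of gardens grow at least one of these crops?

P(union) = 43.0 + 38.4 + 39.1 − 15.4 − 16.6 − 7.9 + 2.6 = 83.2%

83.2%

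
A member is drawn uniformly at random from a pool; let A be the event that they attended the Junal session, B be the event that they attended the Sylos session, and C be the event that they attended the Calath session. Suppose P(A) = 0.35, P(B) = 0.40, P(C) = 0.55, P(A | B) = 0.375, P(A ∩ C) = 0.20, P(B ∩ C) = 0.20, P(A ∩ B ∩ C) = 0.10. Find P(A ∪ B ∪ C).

0.85

P(A ∩ B) = P(B)·P(A|B) = 0.40 × 0.375 = 0.15
Inclusion–exclusion gives
P(A ∪ B ∪ C) = 0.35 + 0.40 + 0.55 − 0.15 − 0.20 − 0.20 + 0.10 = 0.85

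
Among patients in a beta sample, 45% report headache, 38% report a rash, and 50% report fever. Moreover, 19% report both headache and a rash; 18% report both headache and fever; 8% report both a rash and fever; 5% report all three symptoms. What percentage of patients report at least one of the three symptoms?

By inclusion-exclusion,
P(≥1) = 45 + 38 + 50 − 19 − 18 − 8 + 5 = 93%

93%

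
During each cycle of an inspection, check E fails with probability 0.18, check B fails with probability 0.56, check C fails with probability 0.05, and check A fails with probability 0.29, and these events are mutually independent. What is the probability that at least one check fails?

0.7566404

P(none) = (1 − 0.18) × (1 − 0.56) × (1 − 0.05) × (1 − 0.29) = 0.82 × 0.44 × 0.95 × 0.71 = 0.2433596
P(at least one) = 1 − 0.2433596 = 0.7566404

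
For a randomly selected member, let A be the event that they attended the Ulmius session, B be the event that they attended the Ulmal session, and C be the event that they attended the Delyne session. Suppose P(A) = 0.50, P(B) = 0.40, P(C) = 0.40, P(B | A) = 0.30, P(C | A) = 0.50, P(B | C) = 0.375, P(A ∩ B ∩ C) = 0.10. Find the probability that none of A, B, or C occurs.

P(A ∩ B) = P(A)·P(B|A) = 0.50 × 0.30 = 0.15
P(A ∩ C) = P(A)·P(C|A) = 0.50 × 0.50 = 0.25
P(B ∩ C) = P(C)·P(B|C) = 0.40 × 0.375 = 0.15
Using inclusion–exclusion:
P(A ∪ B ∪ C) = 0.50 + 0.40 + 0.40 − 0.15 − 0.25 − 0.15 + 0.10 = 0.85
P(none) = 1 − 0.85 = 0.15

0.15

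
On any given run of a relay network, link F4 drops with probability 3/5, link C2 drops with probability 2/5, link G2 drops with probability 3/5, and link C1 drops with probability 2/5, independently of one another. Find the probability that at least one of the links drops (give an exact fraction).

P(none) = (1 − 3/5) × (1 − 2/5) × (1 − 3/5) × (1 − 2/5) = 2/5 × 3/5 × 2/5 × 3/5 = 36/625
P(at least one) = 1 − 36/625 = 589/625

589/625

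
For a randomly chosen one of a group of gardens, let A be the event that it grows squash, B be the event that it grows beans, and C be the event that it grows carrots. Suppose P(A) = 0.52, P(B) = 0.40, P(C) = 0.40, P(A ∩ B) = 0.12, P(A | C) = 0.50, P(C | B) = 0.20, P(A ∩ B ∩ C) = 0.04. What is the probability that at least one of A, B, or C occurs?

0.96

P(A ∩ C) = P(C)·P(A|C) = 0.40 × 0.50 = 0.20
P(B ∩ C) = P(B)·P(C|B) = 0.40 × 0.20 = 0.08
P(A ∪ B ∪ C) = 0.52 + 0.40 + 0.40 − 0.12 − 0.20 − 0.08 + 0.04 = 0.96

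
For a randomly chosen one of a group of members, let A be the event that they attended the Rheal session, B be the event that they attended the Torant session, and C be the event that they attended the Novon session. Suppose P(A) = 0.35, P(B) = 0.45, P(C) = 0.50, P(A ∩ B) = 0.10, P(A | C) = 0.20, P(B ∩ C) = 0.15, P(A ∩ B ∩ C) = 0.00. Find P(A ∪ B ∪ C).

P(A ∩ C) = P(C)·P(A|C) = 0.50 × 0.20 = 0.10
P(A ∪ B ∪ C) = 0.35 + 0.45 + 0.50 − 0.10 − 0.10 − 0.15 + 0.00 = 0.95

0.95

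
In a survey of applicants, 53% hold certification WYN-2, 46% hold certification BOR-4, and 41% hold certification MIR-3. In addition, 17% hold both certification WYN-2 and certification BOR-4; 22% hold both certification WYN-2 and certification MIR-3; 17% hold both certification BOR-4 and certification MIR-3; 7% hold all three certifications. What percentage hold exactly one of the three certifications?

49%

P(exactly one) = 53 + 46 + 41 − 2·17 − 2·22 − 2·17 + 3·7 = 49%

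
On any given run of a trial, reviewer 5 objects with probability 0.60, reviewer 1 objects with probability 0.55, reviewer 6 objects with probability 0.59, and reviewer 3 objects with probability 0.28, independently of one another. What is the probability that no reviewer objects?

P(none) = (1 − 0.60) × (1 − 0.55) × (1 − 0.59) × (1 − 0.28) = 0.40 × 0.45 × 0.41 × 0.72 = 0.053136

0.053136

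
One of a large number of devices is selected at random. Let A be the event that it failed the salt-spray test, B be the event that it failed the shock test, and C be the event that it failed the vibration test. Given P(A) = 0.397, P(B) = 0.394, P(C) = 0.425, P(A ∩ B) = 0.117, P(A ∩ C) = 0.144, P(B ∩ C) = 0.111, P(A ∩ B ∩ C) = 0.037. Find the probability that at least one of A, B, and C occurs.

P(A ∪ B ∪ C) = 0.397 + 0.394 + 0.425 − 0.117 − 0.144 − 0.111 + 0.037 = 0.881

0.881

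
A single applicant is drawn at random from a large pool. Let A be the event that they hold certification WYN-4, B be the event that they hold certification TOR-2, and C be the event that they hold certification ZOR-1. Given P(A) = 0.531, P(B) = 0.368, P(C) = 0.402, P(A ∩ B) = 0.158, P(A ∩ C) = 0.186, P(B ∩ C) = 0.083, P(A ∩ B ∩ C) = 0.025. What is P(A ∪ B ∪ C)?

0.899

Using inclusion–exclusion:
P(A ∪ B ∪ C) = 0.531 + 0.368 + 0.402 − 0.158 − 0.186 − 0.083 + 0.025 = 0.899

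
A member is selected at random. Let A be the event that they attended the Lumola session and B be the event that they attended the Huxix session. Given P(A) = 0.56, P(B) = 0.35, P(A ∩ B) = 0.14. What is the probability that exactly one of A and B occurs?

P(exactly one) = 0.56 + 0.35 − 2·0.14 = 0.63

0.63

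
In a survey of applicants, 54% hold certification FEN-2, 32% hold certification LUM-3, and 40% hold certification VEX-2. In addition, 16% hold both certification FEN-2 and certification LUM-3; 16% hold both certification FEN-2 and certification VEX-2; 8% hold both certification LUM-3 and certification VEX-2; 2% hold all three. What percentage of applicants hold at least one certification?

88%

Apply inclusion-exclusion:
P(union) = 54 + 32 + 40 − 16 − 16 − 8 + 2 = 88%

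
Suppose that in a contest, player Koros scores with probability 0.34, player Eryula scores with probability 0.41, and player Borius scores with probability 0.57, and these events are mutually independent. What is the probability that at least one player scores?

0.832558

P(none) = (1 − 0.34) × (1 − 0.41) × (1 − 0.57) = 0.66 × 0.59 × 0.43 = 0.167442
P(at least one) = 1 − 0.167442 = 0.832558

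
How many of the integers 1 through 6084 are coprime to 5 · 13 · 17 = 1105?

4229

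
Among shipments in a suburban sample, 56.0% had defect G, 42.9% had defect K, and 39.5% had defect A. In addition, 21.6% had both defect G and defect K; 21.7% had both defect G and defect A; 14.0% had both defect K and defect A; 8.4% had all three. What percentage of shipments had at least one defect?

89.5%

Apply inclusion-exclusion:
P(union) = 56.0 + 42.9 + 39.5 − 21.6 − 21.7 − 14.0 + 8.4 = 89.5%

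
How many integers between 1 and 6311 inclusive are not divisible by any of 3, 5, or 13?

3107

By inclusion–exclusion:
2103 + 1262 + 485 − 420 − 161 − 97 + 32 = 3204
6311 − 3204 = 3107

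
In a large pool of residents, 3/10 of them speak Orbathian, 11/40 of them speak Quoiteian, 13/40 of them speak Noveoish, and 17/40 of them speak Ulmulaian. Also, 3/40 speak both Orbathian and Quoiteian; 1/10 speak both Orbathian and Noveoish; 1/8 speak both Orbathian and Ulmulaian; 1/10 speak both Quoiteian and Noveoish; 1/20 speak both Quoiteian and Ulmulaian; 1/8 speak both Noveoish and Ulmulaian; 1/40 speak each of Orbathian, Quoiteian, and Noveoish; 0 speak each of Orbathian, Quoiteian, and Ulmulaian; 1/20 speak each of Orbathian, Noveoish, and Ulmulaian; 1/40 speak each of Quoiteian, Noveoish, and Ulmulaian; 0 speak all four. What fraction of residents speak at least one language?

P(at least one) = 3/10 + 11/40 + 13/40 + 17/40 − 3/40 − 1/10 − 1/8 − 1/10 − 1/20 − 1/8 + 1/40 + 0 + 1/20 + 1/40 − 0 = 17/20

17/20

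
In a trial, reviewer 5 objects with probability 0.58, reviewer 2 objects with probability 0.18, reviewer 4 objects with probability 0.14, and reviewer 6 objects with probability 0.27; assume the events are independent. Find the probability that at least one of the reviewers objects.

0.78378568

Independence gives P(none) = ∏(1 − pᵢ).
P(none) = (1 − 0.58) × (1 − 0.18) × (1 − 0.14) × (1 − 0.27) = 0.42 × 0.82 × 0.86 × 0.73 = 0.21621432
P(at least one) = 1 − 0.21621432 = 0.78378568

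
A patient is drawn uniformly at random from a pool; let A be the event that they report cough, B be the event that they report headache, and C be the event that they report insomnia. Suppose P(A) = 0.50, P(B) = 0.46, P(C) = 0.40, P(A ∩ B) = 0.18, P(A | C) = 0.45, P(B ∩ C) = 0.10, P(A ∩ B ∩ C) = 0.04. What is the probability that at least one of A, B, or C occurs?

P(A ∩ C) = P(C)·P(A|C) = 0.40 × 0.45 = 0.18
Apply inclusion-exclusion:
P(A ∪ B ∪ C) = 0.50 + 0.46 + 0.40 − 0.18 − 0.18 − 0.10 + 0.04 = 0.94

0.94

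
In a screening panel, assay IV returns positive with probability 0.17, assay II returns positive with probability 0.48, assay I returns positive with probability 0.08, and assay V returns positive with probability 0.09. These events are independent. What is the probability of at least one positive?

0.63866448

P(none) = (1 − 0.17) × (1 − 0.48) × (1 − 0.08) × (1 − 0.09) = 0.83 × 0.52 × 0.92 × 0.91 = 0.36133552
P(at least one) = 1 − 0.36133552 = 0.63866448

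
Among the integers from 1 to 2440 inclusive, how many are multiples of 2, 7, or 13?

floor(2440/2) + floor(2440/7) + floor(2440/13) − floor(2440/14) − floor(2440/26) − floor(2440/91) + floor(2440/182) = 1220 + 348 + 187 − 174 − 93 − 26 + 13 = 1475

1475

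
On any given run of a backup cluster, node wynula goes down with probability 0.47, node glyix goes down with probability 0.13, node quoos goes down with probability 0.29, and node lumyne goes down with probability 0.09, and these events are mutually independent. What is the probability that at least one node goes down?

Since the events are independent, P(none) is the product of the individual non-occurrence probabilities.
P(none) = (1 − 0.47) × (1 − 0.13) × (1 − 0.29) × (1 − 0.09) = 0.53 × 0.87 × 0.71 × 0.91 = 0.29791671
P(at least one) = 1 − 0.29791671 = 0.70208329

0.70208329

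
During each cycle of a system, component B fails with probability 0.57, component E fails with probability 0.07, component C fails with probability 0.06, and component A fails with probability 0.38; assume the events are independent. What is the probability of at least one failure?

0.76693828

P(none) = (1 − 0.57) × (1 − 0.07) × (1 − 0.06) × (1 − 0.38) = 0.43 × 0.93 × 0.94 × 0.62 = 0.23306172
P(at least one) = 1 − 0.23306172 = 0.76693828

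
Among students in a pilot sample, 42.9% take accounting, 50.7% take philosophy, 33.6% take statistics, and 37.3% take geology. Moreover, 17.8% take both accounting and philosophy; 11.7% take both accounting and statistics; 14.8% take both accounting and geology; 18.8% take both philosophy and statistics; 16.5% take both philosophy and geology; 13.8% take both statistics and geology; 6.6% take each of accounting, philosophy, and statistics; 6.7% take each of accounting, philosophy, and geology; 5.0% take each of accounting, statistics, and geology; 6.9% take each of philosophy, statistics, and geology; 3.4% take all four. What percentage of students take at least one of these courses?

92.9%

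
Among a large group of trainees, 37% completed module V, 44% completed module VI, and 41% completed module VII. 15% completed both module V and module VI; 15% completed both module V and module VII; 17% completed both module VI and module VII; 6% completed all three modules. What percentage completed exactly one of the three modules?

P(exactly one) = 37 + 44 + 41 − 2·15 − 2·15 − 2·17 + 3·6 = 46%

46%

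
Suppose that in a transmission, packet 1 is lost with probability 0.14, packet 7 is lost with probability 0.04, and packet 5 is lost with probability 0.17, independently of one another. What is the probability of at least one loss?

0.314752

P(none) = (1 − 0.14) × (1 − 0.04) × (1 − 0.17) = 0.86 × 0.96 × 0.83 = 0.685248
P(at least one) = 1 − 0.685248 = 0.314752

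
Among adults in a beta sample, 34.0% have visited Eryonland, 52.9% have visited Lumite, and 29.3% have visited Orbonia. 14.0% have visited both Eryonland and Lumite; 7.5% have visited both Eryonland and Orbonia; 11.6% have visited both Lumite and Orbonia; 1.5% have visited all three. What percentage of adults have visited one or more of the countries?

Inclusion–exclusion gives
P(≥1) = 34.0 + 52.9 + 29.3 − 14.0 − 7.5 − 11.6 + 1.5 = 84.6%

84.6%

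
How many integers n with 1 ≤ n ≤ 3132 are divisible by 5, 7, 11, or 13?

1330

By inclusion-exclusion,
626 + 447 + 284 + 240 − 89 − 56 − 48 − 40 − 34 − 21 + 8 + 6 + 4 + 3 − 0 = 1330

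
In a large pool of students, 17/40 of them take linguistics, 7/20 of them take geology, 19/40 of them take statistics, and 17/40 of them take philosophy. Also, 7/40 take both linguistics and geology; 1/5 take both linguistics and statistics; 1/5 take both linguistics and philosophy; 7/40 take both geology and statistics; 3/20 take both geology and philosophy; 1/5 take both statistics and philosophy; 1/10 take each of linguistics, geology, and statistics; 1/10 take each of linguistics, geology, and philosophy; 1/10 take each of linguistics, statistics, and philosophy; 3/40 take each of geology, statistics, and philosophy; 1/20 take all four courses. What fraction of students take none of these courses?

1/10

By inclusion–exclusion:
P(at least one) = 17/40 + 7/20 + 19/40 + 17/40 − 7/40 − 1/5 − 1/5 − 7/40 − 3/20 − 1/5 + 1/10 + 1/10 + 1/10 + 3/40 − 1/20 = 9/10
P(none) = 1 − 9/10 = 1/10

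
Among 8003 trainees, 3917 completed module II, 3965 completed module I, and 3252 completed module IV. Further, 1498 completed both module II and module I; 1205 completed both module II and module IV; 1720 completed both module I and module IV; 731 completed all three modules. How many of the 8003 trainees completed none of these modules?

|union| = 3917 + 3965 + 3252 − 1498 − 1205 − 1720 + 731 = 7442
None: 8003 − 7442 = 561

561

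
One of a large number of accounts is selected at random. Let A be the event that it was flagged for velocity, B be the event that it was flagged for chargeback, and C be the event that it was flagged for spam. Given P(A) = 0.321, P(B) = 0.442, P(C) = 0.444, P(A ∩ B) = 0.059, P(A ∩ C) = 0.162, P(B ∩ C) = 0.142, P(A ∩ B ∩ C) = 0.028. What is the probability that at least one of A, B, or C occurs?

0.872

P(A ∪ B ∪ C) = 0.321 + 0.442 + 0.444 − 0.059 − 0.162 − 0.142 + 0.028 = 0.872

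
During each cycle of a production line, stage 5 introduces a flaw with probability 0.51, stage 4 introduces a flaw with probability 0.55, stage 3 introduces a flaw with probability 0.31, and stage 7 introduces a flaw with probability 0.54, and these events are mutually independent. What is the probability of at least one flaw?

Since the events are independent, P(none) is the product of the individual non-occurrence probabilities.
P(none) = (1 − 0.51) × (1 − 0.55) × (1 − 0.31) × (1 − 0.54) = 0.49 × 0.45 × 0.69 × 0.46 = 0.0699867
P(at least one) = 1 − 0.0699867 = 0.9300133

0.9300133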